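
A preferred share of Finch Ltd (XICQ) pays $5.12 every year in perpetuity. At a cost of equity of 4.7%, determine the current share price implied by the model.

Zero-growth DDM (perpetuity): P₀ = D/r = 5.12 / 0.047 = 108.9362

$108.94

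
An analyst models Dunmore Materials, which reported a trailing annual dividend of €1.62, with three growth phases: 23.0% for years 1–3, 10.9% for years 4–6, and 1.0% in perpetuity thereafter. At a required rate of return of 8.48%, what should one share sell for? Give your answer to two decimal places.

Three-stage DDM. Project D₁…D_6; terminal Gordon value at t=6 with g = 0.01; discount at r = 0.0848.
D_1 = 1.9926
D_2 = 2.4509
D_3 = 3.0146
D_4 = 3.3432
D_5 = 3.7076
D_6 = 4.1117
TV_6 = 4.1529/(0.0848−0.01) = 55.5194
P₀ = Σ Dₜ/(1+r)ᵗ + TV_6/(1+r)^6 = 47.7542

€47.75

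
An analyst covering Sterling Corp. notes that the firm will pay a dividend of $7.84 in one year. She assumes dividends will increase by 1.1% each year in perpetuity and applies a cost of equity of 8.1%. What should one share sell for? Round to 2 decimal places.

Gordon growth model: P₀ = D₁/(r − g), with D₁ = 7.84 given directly.
P₀ = 7.8400 / (0.081 − 0.011) = 7.8400 / 0.07 = 112.0000

$112.00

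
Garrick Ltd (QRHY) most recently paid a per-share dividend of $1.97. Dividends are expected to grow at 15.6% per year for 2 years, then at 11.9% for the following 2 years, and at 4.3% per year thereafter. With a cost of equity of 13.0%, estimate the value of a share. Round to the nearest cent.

Three-stage DDM. Project D₁…D_4; terminal Gordon value at t=4 with g = 0.043; discount at r = 0.13.
D_1 = 2.2773
D_2 = 2.6326
D_3 = 2.9459
D_4 = 3.2964
TV_4 = 3.4382/(0.13−0.043) = 39.5191
P₀ = Σ Dₜ/(1+r)ᵗ + TV_4/(1+r)^4 = 32.3782

$32.38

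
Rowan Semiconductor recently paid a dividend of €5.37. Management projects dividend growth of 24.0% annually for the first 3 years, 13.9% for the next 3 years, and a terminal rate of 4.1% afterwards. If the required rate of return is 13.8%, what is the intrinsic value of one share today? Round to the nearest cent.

€114.81

Three-stage DDM. Project D₁…D_6; terminal Gordon value at t=6 with g = 0.041; discount at r = 0.138.
D_1 = 6.6588
D_2 = 8.2569
D_3 = 10.2386
D_4 = 11.6617
D_5 = 13.2827
D_6 = 15.1290
TV_6 = 15.7493/(0.138−0.041) = 162.3639
P₀ = Σ Dₜ/(1+r)ᵗ + TV_6/(1+r)^6 = 114.8070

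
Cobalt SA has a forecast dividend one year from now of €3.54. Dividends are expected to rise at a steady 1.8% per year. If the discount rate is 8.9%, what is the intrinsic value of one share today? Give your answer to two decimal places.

Gordon growth model: P₀ = D₁/(r − g), with D₁ = 3.54 given directly.
P₀ = 3.5400 / (0.089 − 0.018) = 3.5400 / 0.071 = 49.8592

€49.86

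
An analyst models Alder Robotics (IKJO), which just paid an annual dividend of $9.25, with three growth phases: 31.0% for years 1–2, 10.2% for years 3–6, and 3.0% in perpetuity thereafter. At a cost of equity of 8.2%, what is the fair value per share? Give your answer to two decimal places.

Three-stage DDM. Project D₁…D_6; terminal Gordon value at t=6 with g = 0.03; discount at r = 0.082.
D_1 = 12.1175
D_2 = 15.8739
D_3 = 17.4931
D_4 = 19.2774
D_5 = 21.2436
D_6 = 23.4105
TV_6 = 24.1128/(0.082−0.03) = 463.7080
P₀ = Σ Dₜ/(1+r)ᵗ + TV_6/(1+r)^6 = 370.5364

$370.54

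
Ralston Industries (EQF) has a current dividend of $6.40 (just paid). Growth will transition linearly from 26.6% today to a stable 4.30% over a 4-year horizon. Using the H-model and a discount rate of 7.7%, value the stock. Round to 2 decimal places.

$280.28

H-model: P₀ = D₀[(1+g_L) + H(g_S−g_L)]/(r−g_L), with H = 4/2 = 2.
P₀ = 6.40 × [(1+0.043) + 2×(0.266−0.043)] / (0.077−0.043)
   = 6.40 × 1.4890 / 0.034 = 280.2824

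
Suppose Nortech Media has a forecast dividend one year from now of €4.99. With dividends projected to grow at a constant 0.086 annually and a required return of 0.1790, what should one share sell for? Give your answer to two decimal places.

Gordon growth model: P₀ = D₁/(r − g), with D₁ = 4.99 given directly.
P₀ = 4.9900 / (0.179 − 0.086) = 4.9900 / 0.093 = 53.6559

€53.66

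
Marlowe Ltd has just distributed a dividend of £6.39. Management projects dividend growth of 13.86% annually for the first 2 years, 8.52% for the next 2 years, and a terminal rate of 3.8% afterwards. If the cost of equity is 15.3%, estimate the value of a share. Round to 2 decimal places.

Three-stage DDM. Project D₁…D_4; terminal Gordon value at t=4 with g = 0.038; discount at r = 0.153.
D_1 = 7.2757
D_2 = 8.2841
D_3 = 8.9899
D_4 = 9.7558
TV_4 = 10.1265/(0.153−0.038) = 88.0567
P₀ = Σ Dₜ/(1+r)ᵗ + TV_4/(1+r)^4 = 73.7514

£73.75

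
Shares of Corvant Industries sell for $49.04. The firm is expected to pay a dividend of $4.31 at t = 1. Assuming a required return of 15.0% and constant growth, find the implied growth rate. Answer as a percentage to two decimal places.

6.21%

From P₀ = D₁/(r − g), the implied growth is g = r − D₁/P₀.
g = 0.15 − 4.31/49.04 = 0.15 − 0.08789 = 0.06211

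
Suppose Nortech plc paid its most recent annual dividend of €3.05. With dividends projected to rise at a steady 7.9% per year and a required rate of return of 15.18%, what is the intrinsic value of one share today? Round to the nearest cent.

€45.21

Gordon growth model: P₀ = D₁/(r − g). D₁ = 3.05 × (1 + 0.079) = 3.2909.
P₀ = 3.2909 / (0.1518 − 0.079) = 3.2909 / 0.0728 = 45.2054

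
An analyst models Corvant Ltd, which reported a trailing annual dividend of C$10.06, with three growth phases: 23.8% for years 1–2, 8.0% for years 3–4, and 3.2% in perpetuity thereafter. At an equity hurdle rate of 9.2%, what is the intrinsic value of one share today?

Three-stage DDM. Project D₁…D_4; terminal Gordon value at t=4 with g = 0.032; discount at r = 0.092.
D_1 = 12.4543
D_2 = 15.4184
D_3 = 16.6519
D_4 = 17.9840
TV_4 = 18.5595/(0.092−0.032) = 309.3251
P₀ = Σ Dₜ/(1+r)ᵗ + TV_4/(1+r)^4 = 267.3027

C$267.30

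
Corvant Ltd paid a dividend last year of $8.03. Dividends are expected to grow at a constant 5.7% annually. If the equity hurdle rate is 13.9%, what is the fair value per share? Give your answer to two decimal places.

Gordon growth model: P₀ = D₁/(r − g). D₁ = 8.03 × (1 + 0.057) = 8.4877.
P₀ = 8.4877 / (0.139 − 0.057) = 8.4877 / 0.082 = 103.5087

$103.51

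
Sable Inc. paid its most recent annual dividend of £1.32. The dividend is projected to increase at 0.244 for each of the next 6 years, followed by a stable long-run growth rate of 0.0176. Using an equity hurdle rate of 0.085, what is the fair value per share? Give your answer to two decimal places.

£58.41

Two-stage DDM. Project D₁…D_6 at 0.244, terminal growth 0.0176, discount at r = 0.085.
D_1 = 1.6421
D_2 = 2.0427
D_3 = 2.5412
D_4 = 3.1612
D_5 = 3.9326
D_6 = 4.8921
Terminal value at t=6: TV = D_7/(r−g) = 4.9782/(0.085−0.0176) = 73.8607
P₀ = 1.6421/(1+0.085)^1 + 2.0427/(1+0.085)^2 + 2.5412/(1+0.085)^3 + 3.1612/(1+0.085)^4 + 3.9326/(1+0.085)^5 + 4.8921/(1+0.085)^6 + 73.8607/(1+0.085)^6 = 58.4057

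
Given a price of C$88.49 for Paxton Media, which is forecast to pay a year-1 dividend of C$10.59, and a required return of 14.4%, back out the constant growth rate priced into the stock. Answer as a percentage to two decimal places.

From P₀ = D₁/(r − g), the implied growth is g = r − D₁/P₀.
g = 0.144 − 10.59/88.49 = 0.144 − 0.11967 = 0.02433

2.43%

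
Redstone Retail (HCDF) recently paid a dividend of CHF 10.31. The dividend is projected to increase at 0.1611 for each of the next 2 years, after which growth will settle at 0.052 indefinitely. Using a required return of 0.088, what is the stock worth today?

Two-stage DDM. Project D₁…D_2 at 0.1611, terminal growth 0.052, discount at r = 0.088.
D_1 = 11.9709
D_2 = 13.8995
Terminal value at t=2: TV = D_3/(r−g) = 14.6222/(0.088−0.052) = 406.1731
P₀ = 11.9709/(1+0.088)^1 + 13.8995/(1+0.088)^2 + 406.1731/(1+0.088)^2 = 365.8704

CHF 365.87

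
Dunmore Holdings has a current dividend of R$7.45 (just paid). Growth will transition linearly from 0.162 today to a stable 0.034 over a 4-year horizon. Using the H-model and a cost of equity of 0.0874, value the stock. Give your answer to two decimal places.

H-model: P₀ = D₀[(1+g_L) + H(g_S−g_L)]/(r−g_L), with H = 4/2 = 2.
P₀ = 7.45 × [(1+0.034) + 2×(0.162−0.034)] / (0.0874−0.034)
   = 7.45 × 1.2900 / 0.0534 = 179.9719

R$179.97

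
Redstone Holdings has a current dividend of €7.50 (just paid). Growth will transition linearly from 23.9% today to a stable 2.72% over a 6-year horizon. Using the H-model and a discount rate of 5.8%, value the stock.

H-model: P₀ = D₀[(1+g_L) + H(g_S−g_L)]/(r−g_L), with H = 6/2 = 3.
P₀ = 7.50 × [(1+0.0272) + 3×(0.239−0.0272)] / (0.058−0.0272)
   = 7.50 × 1.6626 / 0.0308 = 404.8539

€404.85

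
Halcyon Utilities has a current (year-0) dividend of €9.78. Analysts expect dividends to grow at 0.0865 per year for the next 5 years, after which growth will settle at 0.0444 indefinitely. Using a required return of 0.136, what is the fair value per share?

Two-stage DDM. Project D₁…D_5 at 0.0865, terminal growth 0.0444, discount at r = 0.136.
D_1 = 10.6260
D_2 = 11.5451
D_3 = 12.5438
D_4 = 13.6288
D_5 = 14.8077
Terminal value at t=5: TV = D_6/(r−g) = 15.4652/(0.136−0.0444) = 168.8336
P₀ = 10.6260/(1+0.136)^1 + 11.5451/(1+0.136)^2 + 12.5438/(1+0.136)^3 + 13.6288/(1+0.136)^4 + 14.8077/(1+0.136)^5 + 168.8336/(1+0.136)^5 = 132.1087

€132.11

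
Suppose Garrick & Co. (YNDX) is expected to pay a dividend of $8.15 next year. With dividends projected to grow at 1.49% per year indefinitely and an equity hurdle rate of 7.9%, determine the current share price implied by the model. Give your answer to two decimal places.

Gordon growth model: P₀ = D₁/(r − g), with D₁ = 8.15 given directly.
P₀ = 8.1500 / (0.079 − 0.0149) = 8.1500 / 0.0641 = 127.1451

$127.15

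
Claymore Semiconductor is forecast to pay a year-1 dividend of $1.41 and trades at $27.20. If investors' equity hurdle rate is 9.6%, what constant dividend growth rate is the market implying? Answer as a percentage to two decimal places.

4.42%

From P₀ = D₁/(r − g), the implied growth is g = r − D₁/P₀.
g = 0.096 − 1.41/27.20 = 0.096 − 0.05184 = 0.04416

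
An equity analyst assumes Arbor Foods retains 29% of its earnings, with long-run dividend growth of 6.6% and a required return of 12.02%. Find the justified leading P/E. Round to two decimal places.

13.10

Payout ratio b = 1 − 0.29 = 0.71.
Justified leading P/E = b/(r−g) = 0.71/(0.1202−0.066) = 13.0996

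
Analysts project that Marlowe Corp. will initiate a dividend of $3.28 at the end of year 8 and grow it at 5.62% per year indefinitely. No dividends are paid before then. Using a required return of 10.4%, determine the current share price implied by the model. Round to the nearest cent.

$34.33

Deferred-dividend DDM. At t=7 the remaining stream is a growing perpetuity with first payment D_8 = 3.28.
V_7 = D_8/(r−g) = 3.28/(0.104−0.0562) = 68.6192
P₀ = V_7/(1+r)^7 = 68.6192/(1+0.104)^7 = 34.3291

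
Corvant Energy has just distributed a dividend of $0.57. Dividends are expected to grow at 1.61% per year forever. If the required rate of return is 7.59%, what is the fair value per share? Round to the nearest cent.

$9.69

Gordon growth model: P₀ = D₁/(r − g). D₁ = 0.57 × (1 + 0.0161) = 0.5792.
P₀ = 0.5792 / (0.0759 − 0.0161) = 0.5792 / 0.0598 = 9.6852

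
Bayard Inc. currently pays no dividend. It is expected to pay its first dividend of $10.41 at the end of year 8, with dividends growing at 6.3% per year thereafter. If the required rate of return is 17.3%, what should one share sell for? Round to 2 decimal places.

Deferred-dividend DDM. At t=7 the remaining stream is a growing perpetuity with first payment D_8 = 10.41.
V_7 = D_8/(r−g) = 10.41/(0.173−0.063) = 94.6364
P₀ = V_7/(1+r)^7 = 94.6364/(1+0.173)^7 = 30.9722

$30.97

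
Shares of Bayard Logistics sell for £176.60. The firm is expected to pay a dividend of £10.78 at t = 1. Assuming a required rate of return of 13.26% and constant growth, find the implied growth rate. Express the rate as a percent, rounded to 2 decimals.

From P₀ = D₁/(r − g), the implied growth is g = r − D₁/P₀.
g = 0.1326 − 10.78/176.60 = 0.1326 − 0.06104 = 0.07156

7.16%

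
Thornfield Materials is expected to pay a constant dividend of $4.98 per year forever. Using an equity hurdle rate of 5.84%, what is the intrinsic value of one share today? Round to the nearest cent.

$85.27

Zero-growth DDM (perpetuity): P₀ = D/r = 4.98 / 0.0584 = 85.2740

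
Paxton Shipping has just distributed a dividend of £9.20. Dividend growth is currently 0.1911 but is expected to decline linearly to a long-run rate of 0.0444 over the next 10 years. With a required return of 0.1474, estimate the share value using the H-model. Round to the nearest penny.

H-model: P₀ = D₀[(1+g_L) + H(g_S−g_L)]/(r−g_L), with H = 10/2 = 5.
P₀ = 9.20 × [(1+0.0444) + 5×(0.1911−0.0444)] / (0.1474−0.0444)
   = 9.20 × 1.7779 / 0.103 = 158.8027

£158.80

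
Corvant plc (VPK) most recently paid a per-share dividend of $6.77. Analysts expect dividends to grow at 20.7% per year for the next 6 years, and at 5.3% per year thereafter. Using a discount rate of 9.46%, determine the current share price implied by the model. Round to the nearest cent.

$366.05

Two-stage DDM. Project D₁…D_6 at 0.207, terminal growth 0.053, discount at r = 0.0946.
D_1 = 8.1714
D_2 = 9.8629
D_3 = 11.9045
D_4 = 14.3687
D_5 = 17.3430
D_6 = 20.9330
Terminal value at t=6: TV = D_7/(r−g) = 22.0425/(0.0946−0.053) = 529.8676
P₀ = 8.1714/(1+0.0946)^1 + 9.8629/(1+0.0946)^2 + 11.9045/(1+0.0946)^3 + 14.3687/(1+0.0946)^4 + 17.3430/(1+0.0946)^5 + 20.9330/(1+0.0946)^6 + 529.8676/(1+0.0946)^6 = 366.0498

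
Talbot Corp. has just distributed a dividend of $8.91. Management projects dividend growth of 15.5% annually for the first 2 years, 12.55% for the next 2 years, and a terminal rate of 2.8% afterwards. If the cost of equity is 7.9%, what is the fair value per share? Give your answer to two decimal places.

$265.41

Three-stage DDM. Project D₁…D_4; terminal Gordon value at t=4 with g = 0.028; discount at r = 0.079.
D_1 = 10.2911
D_2 = 11.8862
D_3 = 13.3779
D_4 = 15.0568
TV_4 = 15.4784/(0.079−0.028) = 303.4978
P₀ = Σ Dₜ/(1+r)ᵗ + TV_4/(1+r)^4 = 265.4127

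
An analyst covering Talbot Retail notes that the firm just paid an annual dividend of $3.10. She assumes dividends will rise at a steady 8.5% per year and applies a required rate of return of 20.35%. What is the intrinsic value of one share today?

$28.38

Gordon growth model: P₀ = D₁/(r − g). D₁ = 3.10 × (1 + 0.085) = 3.3635.
P₀ = 3.3635 / (0.2035 − 0.085) = 3.3635 / 0.1185 = 28.3840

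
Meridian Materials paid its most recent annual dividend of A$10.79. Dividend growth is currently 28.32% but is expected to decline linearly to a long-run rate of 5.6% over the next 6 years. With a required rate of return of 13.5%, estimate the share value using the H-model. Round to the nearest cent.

H-model: P₀ = D₀[(1+g_L) + H(g_S−g_L)]/(r−g_L), with H = 6/2 = 3.
P₀ = 10.79 × [(1+0.056) + 3×(0.2832−0.056)] / (0.135−0.056)
   = 10.79 × 1.7376 / 0.079 = 237.3254

A$237.33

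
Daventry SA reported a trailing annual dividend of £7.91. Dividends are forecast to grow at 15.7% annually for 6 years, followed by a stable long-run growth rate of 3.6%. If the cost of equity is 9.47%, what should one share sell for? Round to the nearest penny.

£252.46

Two-stage DDM. Project D₁…D_6 at 0.157, terminal growth 0.036, discount at r = 0.0947.
D_1 = 9.1519
D_2 = 10.5887
D_3 = 12.2511
D_4 = 14.1746
D_5 = 16.4000
D_6 = 18.9748
Terminal value at t=6: TV = D_7/(r−g) = 19.6579/(0.0947−0.036) = 334.8870
P₀ = 9.1519/(1+0.0947)^1 + 10.5887/(1+0.0947)^2 + 12.2511/(1+0.0947)^3 + 14.1746/(1+0.0947)^4 + 16.4000/(1+0.0947)^5 + 18.9748/(1+0.0947)^6 + 334.8870/(1+0.0947)^6 = 252.4561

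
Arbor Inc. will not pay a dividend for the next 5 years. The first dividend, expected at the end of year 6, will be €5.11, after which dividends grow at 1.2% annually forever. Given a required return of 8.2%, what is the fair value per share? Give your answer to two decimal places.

Deferred-dividend DDM. At t=5 the remaining stream is a growing perpetuity with first payment D_6 = 5.11.
V_5 = D_6/(r−g) = 5.11/(0.082−0.012) = 73.0000
P₀ = V_5/(1+r)^5 = 73.0000/(1+0.082)^5 = 49.2251

€49.23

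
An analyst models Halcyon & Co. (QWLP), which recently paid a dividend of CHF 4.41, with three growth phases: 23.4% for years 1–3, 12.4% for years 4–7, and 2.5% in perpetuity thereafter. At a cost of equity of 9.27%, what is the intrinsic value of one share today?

Three-stage DDM. Project D₁…D_7; terminal Gordon value at t=7 with g = 0.025; discount at r = 0.0927.
D_1 = 5.4419
D_2 = 6.7154
D_3 = 8.2867
D_4 = 9.3143
D_5 = 10.4693
D_6 = 11.7675
D_7 = 13.2266
TV_7 = 13.5573/(0.0927−0.025) = 200.2555
P₀ = Σ Dₜ/(1+r)ᵗ + TV_7/(1+r)^7 = 151.9005

CHF 151.90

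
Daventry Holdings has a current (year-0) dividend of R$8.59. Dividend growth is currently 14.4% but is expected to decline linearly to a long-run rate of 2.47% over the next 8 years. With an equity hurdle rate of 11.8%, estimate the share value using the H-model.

R$138.28

H-model: P₀ = D₀[(1+g_L) + H(g_S−g_L)]/(r−g_L), with H = 8/2 = 4.
P₀ = 8.59 × [(1+0.0247) + 4×(0.144−0.0247)] / (0.118−0.0247)
   = 8.59 × 1.5019 / 0.0933 = 138.2778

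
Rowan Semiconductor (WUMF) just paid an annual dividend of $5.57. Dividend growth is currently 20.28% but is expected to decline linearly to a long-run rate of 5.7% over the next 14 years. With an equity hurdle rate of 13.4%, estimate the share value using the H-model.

$150.29

H-model: P₀ = D₀[(1+g_L) + H(g_S−g_L)]/(r−g_L), with H = 14/2 = 7.
P₀ = 5.57 × [(1+0.057) + 7×(0.2028−0.057)] / (0.134−0.057)
   = 5.57 × 2.0776 / 0.077 = 150.2887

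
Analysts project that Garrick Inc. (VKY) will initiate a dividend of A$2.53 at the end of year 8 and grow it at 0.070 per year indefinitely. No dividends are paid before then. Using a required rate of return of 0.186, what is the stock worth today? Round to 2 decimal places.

A$6.61

Deferred-dividend DDM. At t=7 the remaining stream is a growing perpetuity with first payment D_8 = 2.53.
V_7 = D_8/(r−g) = 2.53/(0.186−0.07) = 21.8103
P₀ = V_7/(1+r)^7 = 21.8103/(1+0.186)^7 = 6.6080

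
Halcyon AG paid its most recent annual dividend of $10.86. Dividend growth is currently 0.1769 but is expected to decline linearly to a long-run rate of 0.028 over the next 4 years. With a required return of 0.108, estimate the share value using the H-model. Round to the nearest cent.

$179.98

H-model: P₀ = D₀[(1+g_L) + H(g_S−g_L)]/(r−g_L), with H = 4/2 = 2.
P₀ = 10.86 × [(1+0.028) + 2×(0.1769−0.028)] / (0.108−0.028)
   = 10.86 × 1.3258 / 0.08 = 179.9774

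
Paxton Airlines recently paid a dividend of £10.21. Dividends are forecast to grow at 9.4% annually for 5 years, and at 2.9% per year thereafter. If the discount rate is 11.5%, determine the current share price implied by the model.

£159.32

Two-stage DDM. Project D₁…D_5 at 0.094, terminal growth 0.029, discount at r = 0.115.
D_1 = 11.1697
D_2 = 12.2197
D_3 = 13.3683
D_4 = 14.6250
D_5 = 15.9997
Terminal value at t=5: TV = D_6/(r−g) = 16.4637/(0.115−0.029) = 191.4385
P₀ = 11.1697/(1+0.115)^1 + 12.2197/(1+0.115)^2 + 13.3683/(1+0.115)^3 + 14.6250/(1+0.115)^4 + 15.9997/(1+0.115)^5 + 191.4385/(1+0.115)^5 = 159.3219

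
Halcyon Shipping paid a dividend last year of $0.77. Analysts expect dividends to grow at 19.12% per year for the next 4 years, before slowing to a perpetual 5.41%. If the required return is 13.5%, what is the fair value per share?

$15.65

Two-stage DDM. Project D₁…D_4 at 0.1912, terminal growth 0.0541, discount at r = 0.135.
D_1 = 0.9172
D_2 = 1.0926
D_3 = 1.3015
D_4 = 1.5503
Terminal value at t=4: TV = D_5/(r−g) = 1.6342/(0.135−0.0541) = 20.2005
P₀ = 0.9172/(1+0.135)^1 + 1.0926/(1+0.135)^2 + 1.3015/(1+0.135)^3 + 1.5503/(1+0.135)^4 + 20.2005/(1+0.135)^4 = 15.6531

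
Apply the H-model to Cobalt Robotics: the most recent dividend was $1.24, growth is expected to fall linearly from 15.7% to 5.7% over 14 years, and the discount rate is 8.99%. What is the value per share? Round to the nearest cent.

H-model: P₀ = D₀[(1+g_L) + H(g_S−g_L)]/(r−g_L), with H = 14/2 = 7.
P₀ = 1.24 × [(1+0.057) + 7×(0.157−0.057)] / (0.0899−0.057)
   = 1.24 × 1.7570 / 0.0329 = 66.2213

$66.22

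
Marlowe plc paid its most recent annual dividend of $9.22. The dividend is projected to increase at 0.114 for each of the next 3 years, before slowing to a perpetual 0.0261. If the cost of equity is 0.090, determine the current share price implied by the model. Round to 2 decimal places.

$186.95

Two-stage DDM. Project D₁…D_3 at 0.114, terminal growth 0.0261, discount at r = 0.09.
D_1 = 10.2711
D_2 = 11.4420
D_3 = 12.7464
Terminal value at t=3: TV = D_4/(r−g) = 13.0790/(0.09−0.0261) = 204.6800
P₀ = 10.2711/(1+0.09)^1 + 11.4420/(1+0.09)^2 + 12.7464/(1+0.09)^3 + 204.6800/(1+0.09)^3 = 186.9465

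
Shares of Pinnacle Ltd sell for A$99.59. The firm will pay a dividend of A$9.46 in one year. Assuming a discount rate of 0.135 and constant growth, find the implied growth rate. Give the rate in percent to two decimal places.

4.00%

From P₀ = D₁/(r − g), the implied growth is g = r − D₁/P₀.
g = 0.135 − 9.46/99.59 = 0.135 − 0.09499 = 0.04001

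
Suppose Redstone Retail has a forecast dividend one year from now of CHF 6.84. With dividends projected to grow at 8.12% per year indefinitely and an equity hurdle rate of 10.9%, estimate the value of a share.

Gordon growth model: P₀ = D₁/(r − g), with D₁ = 6.84 given directly.
P₀ = 6.8400 / (0.109 − 0.0812) = 6.8400 / 0.0278 = 246.0432

CHF 246.04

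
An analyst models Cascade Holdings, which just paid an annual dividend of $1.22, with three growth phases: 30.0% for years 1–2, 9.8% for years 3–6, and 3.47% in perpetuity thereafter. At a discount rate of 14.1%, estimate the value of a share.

$21.95

Three-stage DDM. Project D₁…D_6; terminal Gordon value at t=6 with g = 0.0347; discount at r = 0.141.
D_1 = 1.5860
D_2 = 2.0618
D_3 = 2.2639
D_4 = 2.4857
D_5 = 2.7293
D_6 = 2.9968
TV_6 = 3.1008/(0.141−0.0347) = 29.1700
P₀ = Σ Dₜ/(1+r)ᵗ + TV_6/(1+r)^6 = 21.9535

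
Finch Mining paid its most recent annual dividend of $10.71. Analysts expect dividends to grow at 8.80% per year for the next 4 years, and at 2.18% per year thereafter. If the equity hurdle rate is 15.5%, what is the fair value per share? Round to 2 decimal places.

$101.67

Two-stage DDM. Project D₁…D_4 at 0.088, terminal growth 0.0218, discount at r = 0.155.
D_1 = 11.6525
D_2 = 12.6779
D_3 = 13.7936
D_4 = 15.0074
Terminal value at t=4: TV = D_5/(r−g) = 15.3345/(0.155−0.0218) = 115.1242
P₀ = 11.6525/(1+0.155)^1 + 12.6779/(1+0.155)^2 + 13.7936/(1+0.155)^3 + 15.0074/(1+0.155)^4 + 115.1242/(1+0.155)^4 = 101.6676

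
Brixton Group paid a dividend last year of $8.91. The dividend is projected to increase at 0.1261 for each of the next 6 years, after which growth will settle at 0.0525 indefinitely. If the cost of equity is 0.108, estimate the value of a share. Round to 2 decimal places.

$242.82

Two-stage DDM. Project D₁…D_6 at 0.1261, terminal growth 0.0525, discount at r = 0.108.
D_1 = 10.0336
D_2 = 11.2988
D_3 = 12.7236
D_4 = 14.3280
D_5 = 16.1348
D_6 = 18.1694
Terminal value at t=6: TV = D_7/(r−g) = 19.1232/(0.108−0.0525) = 344.5629
P₀ = 10.0336/(1+0.108)^1 + 11.2988/(1+0.108)^2 + 12.7236/(1+0.108)^3 + 14.3280/(1+0.108)^4 + 16.1348/(1+0.108)^5 + 18.1694/(1+0.108)^6 + 344.5629/(1+0.108)^6 = 242.8228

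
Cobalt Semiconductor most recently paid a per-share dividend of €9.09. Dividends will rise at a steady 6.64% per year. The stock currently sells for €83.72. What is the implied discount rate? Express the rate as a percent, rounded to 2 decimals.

18.22%

Rearranging the constant-growth DDM: r = D₁/P₀ + g.
D₁ = 9.09 × (1 + 0.0664) = 9.6936.
r = 9.6936 / 83.72 + 0.0664 = 0.11579 + 0.0664 = 0.18219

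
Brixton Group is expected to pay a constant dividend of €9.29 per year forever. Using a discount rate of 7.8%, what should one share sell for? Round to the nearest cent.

Zero-growth DDM (perpetuity): P₀ = D/r = 9.29 / 0.078 = 119.1026

€119.10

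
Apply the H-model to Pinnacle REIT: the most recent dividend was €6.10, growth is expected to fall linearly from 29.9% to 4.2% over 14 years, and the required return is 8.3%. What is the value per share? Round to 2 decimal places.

H-model: P₀ = D₀[(1+g_L) + H(g_S−g_L)]/(r−g_L), with H = 14/2 = 7.
P₀ = 6.10 × [(1+0.042) + 7×(0.299−0.042)] / (0.083−0.042)
   = 6.10 × 2.8410 / 0.041 = 422.6854

€422.69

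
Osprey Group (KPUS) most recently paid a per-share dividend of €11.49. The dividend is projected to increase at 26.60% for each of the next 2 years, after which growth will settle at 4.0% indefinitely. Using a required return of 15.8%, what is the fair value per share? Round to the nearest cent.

€147.33

Two-stage DDM. Project D₁…D_2 at 0.266, terminal growth 0.04, discount at r = 0.158.
D_1 = 14.5463
D_2 = 18.4157
Terminal value at t=2: TV = D_3/(r−g) = 19.1523/(0.158−0.04) = 162.3076
P₀ = 14.5463/(1+0.158)^1 + 18.4157/(1+0.158)^2 + 162.3076/(1+0.158)^2 = 147.3327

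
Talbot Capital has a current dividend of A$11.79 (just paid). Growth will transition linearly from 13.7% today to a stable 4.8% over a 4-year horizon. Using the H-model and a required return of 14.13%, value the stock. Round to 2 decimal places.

H-model: P₀ = D₀[(1+g_L) + H(g_S−g_L)]/(r−g_L), with H = 4/2 = 2.
P₀ = 11.79 × [(1+0.048) + 2×(0.137−0.048)] / (0.1413−0.048)
   = 11.79 × 1.2260 / 0.0933 = 154.9254

A$154.93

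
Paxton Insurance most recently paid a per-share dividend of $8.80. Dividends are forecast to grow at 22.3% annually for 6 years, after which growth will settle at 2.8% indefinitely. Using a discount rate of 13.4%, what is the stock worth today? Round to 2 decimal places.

$203.65

Two-stage DDM. Project D₁…D_6 at 0.223, terminal growth 0.028, discount at r = 0.134.
D_1 = 10.7624
D_2 = 13.1624
D_3 = 16.0976
D_4 = 19.6874
D_5 = 24.0777
D_6 = 29.4470
Terminal value at t=6: TV = D_7/(r−g) = 30.2715/(0.134−0.028) = 285.5806
P₀ = 10.7624/(1+0.134)^1 + 13.1624/(1+0.134)^2 + 16.0976/(1+0.134)^3 + 19.6874/(1+0.134)^4 + 24.0777/(1+0.134)^5 + 29.4470/(1+0.134)^6 + 285.5806/(1+0.134)^6 = 203.6490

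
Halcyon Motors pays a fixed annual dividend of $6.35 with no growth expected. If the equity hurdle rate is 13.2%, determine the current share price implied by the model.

$48.11

Zero-growth DDM (perpetuity): P₀ = D/r = 6.35 / 0.132 = 48.1061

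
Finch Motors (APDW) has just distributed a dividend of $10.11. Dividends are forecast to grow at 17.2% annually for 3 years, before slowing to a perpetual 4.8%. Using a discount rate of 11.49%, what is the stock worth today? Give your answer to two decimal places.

$217.52

Two-stage DDM. Project D₁…D_3 at 0.172, terminal growth 0.048, discount at r = 0.1149.
D_1 = 11.8489
D_2 = 13.8869
D_3 = 16.2755
Terminal value at t=3: TV = D_4/(r−g) = 17.0567/(0.1149−0.048) = 254.9583
P₀ = 11.8489/(1+0.1149)^1 + 13.8869/(1+0.1149)^2 + 16.2755/(1+0.1149)^3 + 254.9583/(1+0.1149)^3 = 217.5203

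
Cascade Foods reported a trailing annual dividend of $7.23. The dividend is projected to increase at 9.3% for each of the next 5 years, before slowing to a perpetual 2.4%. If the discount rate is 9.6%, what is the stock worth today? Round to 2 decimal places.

Two-stage DDM. Project D₁…D_5 at 0.093, terminal growth 0.024, discount at r = 0.096.
D_1 = 7.9024
D_2 = 8.6373
D_3 = 9.4406
D_4 = 10.3186
D_5 = 11.2782
Terminal value at t=5: TV = D_6/(r−g) = 11.5489/(0.096−0.024) = 160.4008
P₀ = 7.9024/(1+0.096)^1 + 8.6373/(1+0.096)^2 + 9.4406/(1+0.096)^3 + 10.3186/(1+0.096)^4 + 11.2782/(1+0.096)^5 + 160.4008/(1+0.096)^5 = 137.2813

$137.28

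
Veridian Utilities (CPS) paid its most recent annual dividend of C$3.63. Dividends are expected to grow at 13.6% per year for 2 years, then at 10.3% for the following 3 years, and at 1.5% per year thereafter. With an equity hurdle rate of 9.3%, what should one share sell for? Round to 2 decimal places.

Three-stage DDM. Project D₁…D_5; terminal Gordon value at t=5 with g = 0.015; discount at r = 0.093.
D_1 = 4.1237
D_2 = 4.6845
D_3 = 5.1670
D_4 = 5.6992
D_5 = 6.2862
TV_5 = 6.3805/(0.093−0.015) = 81.8015
P₀ = Σ Dₜ/(1+r)ᵗ + TV_5/(1+r)^5 = 72.1141

C$72.11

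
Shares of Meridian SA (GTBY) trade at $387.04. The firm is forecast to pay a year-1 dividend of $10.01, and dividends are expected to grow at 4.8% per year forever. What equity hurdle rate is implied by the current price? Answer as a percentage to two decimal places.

Rearranging the constant-growth DDM: r = D₁/P₀ + g.
r = 10.0100 / 387.04 + 0.048 = 0.02586 + 0.048 = 0.07386

7.39%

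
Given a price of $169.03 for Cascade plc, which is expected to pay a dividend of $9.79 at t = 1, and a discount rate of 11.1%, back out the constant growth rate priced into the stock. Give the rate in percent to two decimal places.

5.31%

From P₀ = D₁/(r − g), the implied growth is g = r − D₁/P₀.
g = 0.111 − 9.79/169.03 = 0.111 − 0.05792 = 0.05308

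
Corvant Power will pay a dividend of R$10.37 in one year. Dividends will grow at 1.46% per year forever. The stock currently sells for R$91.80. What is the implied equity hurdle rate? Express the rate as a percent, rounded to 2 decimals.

12.76%

Rearranging the constant-growth DDM: r = D₁/P₀ + g.
r = 10.3700 / 91.80 + 0.0146 = 0.11296 + 0.0146 = 0.12756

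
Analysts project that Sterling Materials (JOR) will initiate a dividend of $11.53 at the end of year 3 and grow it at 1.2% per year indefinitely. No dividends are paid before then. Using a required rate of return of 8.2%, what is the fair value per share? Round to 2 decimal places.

$140.69

Deferred-dividend DDM. At t=2 the remaining stream is a growing perpetuity with first payment D_3 = 11.53.
V_2 = D_3/(r−g) = 11.53/(0.082−0.012) = 164.7143
P₀ = V_2/(1+r)^2 = 164.7143/(1+0.082)^2 = 140.6944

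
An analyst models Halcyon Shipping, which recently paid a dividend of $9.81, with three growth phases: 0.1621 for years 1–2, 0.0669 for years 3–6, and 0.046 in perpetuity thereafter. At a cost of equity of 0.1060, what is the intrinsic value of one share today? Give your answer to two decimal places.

$224.26

Three-stage DDM. Project D₁…D_6; terminal Gordon value at t=6 with g = 0.046; discount at r = 0.106.
D_1 = 11.4002
D_2 = 13.2482
D_3 = 14.1345
D_4 = 15.0801
D_5 = 16.0889
D_6 = 17.1653
TV_6 = 17.9549/(0.106−0.046) = 299.2480
P₀ = Σ Dₜ/(1+r)ᵗ + TV_6/(1+r)^6 = 224.2574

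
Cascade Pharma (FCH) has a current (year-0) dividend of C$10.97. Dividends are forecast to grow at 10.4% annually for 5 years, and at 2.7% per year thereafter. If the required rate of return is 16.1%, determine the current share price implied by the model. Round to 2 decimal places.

C$112.65

Two-stage DDM. Project D₁…D_5 at 0.104, terminal growth 0.027, discount at r = 0.161.
D_1 = 12.1109
D_2 = 13.3704
D_3 = 14.7609
D_4 = 16.2961
D_5 = 17.9909
Terminal value at t=5: TV = D_6/(r−g) = 18.4766/(0.161−0.027) = 137.8852
P₀ = 12.1109/(1+0.161)^1 + 13.3704/(1+0.161)^2 + 14.7609/(1+0.161)^3 + 16.2961/(1+0.161)^4 + 17.9909/(1+0.161)^5 + 137.8852/(1+0.161)^5 = 112.6478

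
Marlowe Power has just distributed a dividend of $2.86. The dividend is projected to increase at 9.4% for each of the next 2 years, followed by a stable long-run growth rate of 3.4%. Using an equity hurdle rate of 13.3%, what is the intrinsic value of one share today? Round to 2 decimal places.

$33.28

Two-stage DDM. Project D₁…D_2 at 0.094, terminal growth 0.034, discount at r = 0.133.
D_1 = 3.1288
D_2 = 3.4230
Terminal value at t=2: TV = D_3/(r−g) = 3.5393/(0.133−0.034) = 35.7508
P₀ = 3.1288/(1+0.133)^1 + 3.4230/(1+0.133)^2 + 35.7508/(1+0.133)^2 = 33.2781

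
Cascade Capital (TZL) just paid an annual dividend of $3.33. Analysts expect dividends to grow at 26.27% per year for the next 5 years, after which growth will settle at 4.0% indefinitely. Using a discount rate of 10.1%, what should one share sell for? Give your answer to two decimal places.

Two-stage DDM. Project D₁…D_5 at 0.2627, terminal growth 0.04, discount at r = 0.101.
D_1 = 4.2048
D_2 = 5.3094
D_3 = 6.7042
D_4 = 8.4654
D_5 = 10.6892
Terminal value at t=5: TV = D_6/(r−g) = 11.1168/(0.101−0.04) = 182.2421
P₀ = 4.2048/(1+0.101)^1 + 5.3094/(1+0.101)^2 + 6.7042/(1+0.101)^3 + 8.4654/(1+0.101)^4 + 10.6892/(1+0.101)^5 + 182.2421/(1+0.101)^5 = 138.2353

$138.24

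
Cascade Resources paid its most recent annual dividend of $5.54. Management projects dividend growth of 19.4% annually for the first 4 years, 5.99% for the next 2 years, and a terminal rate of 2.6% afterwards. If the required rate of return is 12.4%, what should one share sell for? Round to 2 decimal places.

$104.43

Three-stage DDM. Project D₁…D_6; terminal Gordon value at t=6 with g = 0.026; discount at r = 0.124.
D_1 = 6.6148
D_2 = 7.8980
D_3 = 9.4302
D_4 = 11.2597
D_5 = 11.9342
D_6 = 12.6490
TV_6 = 12.9779/(0.124−0.026) = 132.4275
P₀ = Σ Dₜ/(1+r)ᵗ + TV_6/(1+r)^6 = 104.4287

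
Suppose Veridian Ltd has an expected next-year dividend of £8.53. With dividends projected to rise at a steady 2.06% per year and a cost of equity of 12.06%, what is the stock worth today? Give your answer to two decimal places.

Gordon growth model: P₀ = D₁/(r − g), with D₁ = 8.53 given directly.
P₀ = 8.5300 / (0.1206 − 0.0206) = 8.5300 / 0.1 = 85.3000

£85.30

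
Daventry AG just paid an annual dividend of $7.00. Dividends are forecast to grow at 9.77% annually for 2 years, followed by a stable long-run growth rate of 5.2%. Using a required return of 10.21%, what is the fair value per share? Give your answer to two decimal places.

Two-stage DDM. Project D₁…D_2 at 0.0977, terminal growth 0.052, discount at r = 0.1021.
D_1 = 7.6839
D_2 = 8.4346
Terminal value at t=2: TV = D_3/(r−g) = 8.8732/(0.1021−0.052) = 177.1101
P₀ = 7.6839/(1+0.1021)^1 + 8.4346/(1+0.1021)^2 + 177.1101/(1+0.1021)^2 = 159.7310

$159.73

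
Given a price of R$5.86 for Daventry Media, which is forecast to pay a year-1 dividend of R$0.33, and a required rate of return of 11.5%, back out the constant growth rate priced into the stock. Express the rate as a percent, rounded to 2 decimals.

5.87%

From P₀ = D₁/(r − g), the implied growth is g = r − D₁/P₀.
g = 0.115 − 0.33/5.86 = 0.115 − 0.05631 = 0.05869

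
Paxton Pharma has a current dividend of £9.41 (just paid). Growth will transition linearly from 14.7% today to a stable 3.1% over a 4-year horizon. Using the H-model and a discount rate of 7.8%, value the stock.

£252.87

H-model: P₀ = D₀[(1+g_L) + H(g_S−g_L)]/(r−g_L), with H = 4/2 = 2.
P₀ = 9.41 × [(1+0.031) + 2×(0.147−0.031)] / (0.078−0.031)
   = 9.41 × 1.2630 / 0.047 = 252.8687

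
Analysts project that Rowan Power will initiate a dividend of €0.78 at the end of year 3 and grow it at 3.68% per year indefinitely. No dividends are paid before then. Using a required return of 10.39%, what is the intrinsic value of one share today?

Deferred-dividend DDM. At t=2 the remaining stream is a growing perpetuity with first payment D_3 = 0.78.
V_2 = D_3/(r−g) = 0.78/(0.1039−0.0368) = 11.6244
P₀ = V_2/(1+r)^2 = 11.6244/(1+0.1039)^2 = 9.5392

€9.54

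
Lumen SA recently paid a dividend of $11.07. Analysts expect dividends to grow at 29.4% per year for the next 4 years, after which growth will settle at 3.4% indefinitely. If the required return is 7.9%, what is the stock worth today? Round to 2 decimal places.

$597.34

Two-stage DDM. Project D₁…D_4 at 0.294, terminal growth 0.034, discount at r = 0.079.
D_1 = 14.3246
D_2 = 18.5360
D_3 = 23.9856
D_4 = 31.0374
Terminal value at t=4: TV = D_5/(r−g) = 32.0926/(0.079−0.034) = 713.1695
P₀ = 14.3246/(1+0.079)^1 + 18.5360/(1+0.079)^2 + 23.9856/(1+0.079)^3 + 31.0374/(1+0.079)^4 + 713.1695/(1+0.079)^4 = 597.3353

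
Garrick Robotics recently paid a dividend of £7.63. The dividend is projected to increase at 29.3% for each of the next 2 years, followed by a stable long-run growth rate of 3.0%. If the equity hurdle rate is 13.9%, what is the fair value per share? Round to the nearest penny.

£111.41

Two-stage DDM. Project D₁…D_2 at 0.293, terminal growth 0.03, discount at r = 0.139.
D_1 = 9.8656
D_2 = 12.7562
Terminal value at t=2: TV = D_3/(r−g) = 13.1389/(0.139−0.03) = 120.5403
P₀ = 9.8656/(1+0.139)^1 + 12.7562/(1+0.139)^2 + 120.5403/(1+0.139)^2 = 111.4091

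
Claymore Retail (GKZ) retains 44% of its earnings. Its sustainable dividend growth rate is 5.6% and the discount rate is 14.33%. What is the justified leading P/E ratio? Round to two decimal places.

Payout ratio b = 1 − 0.44 = 0.56.
Justified leading P/E = b/(r−g) = 0.56/(0.1433−0.056) = 6.4147

6.41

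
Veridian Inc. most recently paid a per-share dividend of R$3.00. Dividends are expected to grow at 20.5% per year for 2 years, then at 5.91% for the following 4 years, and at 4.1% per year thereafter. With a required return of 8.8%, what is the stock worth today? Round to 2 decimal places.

Three-stage DDM. Project D₁…D_6; terminal Gordon value at t=6 with g = 0.041; discount at r = 0.088.
D_1 = 3.6150
D_2 = 4.3561
D_3 = 4.6135
D_4 = 4.8862
D_5 = 5.1750
D_6 = 5.4808
TV_6 = 5.7055/(0.088−0.041) = 121.3937
P₀ = Σ Dₜ/(1+r)ᵗ + TV_6/(1+r)^6 = 93.9554

R$93.96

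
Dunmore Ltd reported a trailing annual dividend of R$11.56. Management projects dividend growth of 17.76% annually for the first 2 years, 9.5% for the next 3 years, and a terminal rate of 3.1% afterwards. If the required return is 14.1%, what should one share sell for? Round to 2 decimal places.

Three-stage DDM. Project D₁…D_5; terminal Gordon value at t=5 with g = 0.031; discount at r = 0.141.
D_1 = 13.6131
D_2 = 16.0307
D_3 = 17.5537
D_4 = 19.2213
D_5 = 21.0473
TV_5 = 21.6997/(0.141−0.031) = 197.2703
P₀ = Σ Dₜ/(1+r)ᵗ + TV_5/(1+r)^5 = 160.2934

R$160.29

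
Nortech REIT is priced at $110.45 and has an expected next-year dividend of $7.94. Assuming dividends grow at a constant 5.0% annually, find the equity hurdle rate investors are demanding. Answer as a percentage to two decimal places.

Rearranging the constant-growth DDM: r = D₁/P₀ + g.
r = 7.9400 / 110.45 + 0.05 = 0.07189 + 0.05 = 0.12189

12.19%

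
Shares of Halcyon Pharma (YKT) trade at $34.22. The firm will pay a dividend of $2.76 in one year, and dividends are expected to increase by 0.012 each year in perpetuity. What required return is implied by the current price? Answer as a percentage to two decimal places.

Rearranging the constant-growth DDM: r = D₁/P₀ + g.
r = 2.7600 / 34.22 + 0.012 = 0.08065 + 0.012 = 0.09265

9.27%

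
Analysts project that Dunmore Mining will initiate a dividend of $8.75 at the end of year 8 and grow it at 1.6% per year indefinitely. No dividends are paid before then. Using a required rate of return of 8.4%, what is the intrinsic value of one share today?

$73.16

Deferred-dividend DDM. At t=7 the remaining stream is a growing perpetuity with first payment D_8 = 8.75.
V_7 = D_8/(r−g) = 8.75/(0.084−0.016) = 128.6765
P₀ = V_7/(1+r)^7 = 128.6765/(1+0.084)^7 = 73.1634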